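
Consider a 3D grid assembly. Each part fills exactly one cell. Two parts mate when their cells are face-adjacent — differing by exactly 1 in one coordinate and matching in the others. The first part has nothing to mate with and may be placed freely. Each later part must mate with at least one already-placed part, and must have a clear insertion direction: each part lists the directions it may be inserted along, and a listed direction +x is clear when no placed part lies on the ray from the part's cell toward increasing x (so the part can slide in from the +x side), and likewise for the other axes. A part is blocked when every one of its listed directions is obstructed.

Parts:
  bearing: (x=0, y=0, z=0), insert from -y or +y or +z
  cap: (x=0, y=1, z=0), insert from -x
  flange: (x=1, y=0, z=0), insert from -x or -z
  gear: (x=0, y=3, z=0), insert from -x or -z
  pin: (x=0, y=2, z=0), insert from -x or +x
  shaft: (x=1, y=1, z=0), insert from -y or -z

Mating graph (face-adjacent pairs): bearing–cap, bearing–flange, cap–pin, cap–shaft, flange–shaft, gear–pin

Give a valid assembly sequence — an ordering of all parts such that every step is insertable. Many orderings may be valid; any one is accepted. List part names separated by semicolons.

flange; bearing; cap; pin; gear; shaft

1. flange@(1, 0, 0) [-x clear] — {flange}
2. bearing@(0, 0, 0) [-y clear] — {bearing, flange}
3. cap@(0, 1, 0) [-x clear] — {bearing, cap, flange}
4. pin@(0, 2, 0) [-x clear] — {bearing, cap, flange, pin}
5. gear@(0, 3, 0) [-x clear] — {bearing, cap, flange, gear, pin}
6. shaft@(1, 1, 0) [-z clear] — {bearing, cap, flange, gear, pin, shaft}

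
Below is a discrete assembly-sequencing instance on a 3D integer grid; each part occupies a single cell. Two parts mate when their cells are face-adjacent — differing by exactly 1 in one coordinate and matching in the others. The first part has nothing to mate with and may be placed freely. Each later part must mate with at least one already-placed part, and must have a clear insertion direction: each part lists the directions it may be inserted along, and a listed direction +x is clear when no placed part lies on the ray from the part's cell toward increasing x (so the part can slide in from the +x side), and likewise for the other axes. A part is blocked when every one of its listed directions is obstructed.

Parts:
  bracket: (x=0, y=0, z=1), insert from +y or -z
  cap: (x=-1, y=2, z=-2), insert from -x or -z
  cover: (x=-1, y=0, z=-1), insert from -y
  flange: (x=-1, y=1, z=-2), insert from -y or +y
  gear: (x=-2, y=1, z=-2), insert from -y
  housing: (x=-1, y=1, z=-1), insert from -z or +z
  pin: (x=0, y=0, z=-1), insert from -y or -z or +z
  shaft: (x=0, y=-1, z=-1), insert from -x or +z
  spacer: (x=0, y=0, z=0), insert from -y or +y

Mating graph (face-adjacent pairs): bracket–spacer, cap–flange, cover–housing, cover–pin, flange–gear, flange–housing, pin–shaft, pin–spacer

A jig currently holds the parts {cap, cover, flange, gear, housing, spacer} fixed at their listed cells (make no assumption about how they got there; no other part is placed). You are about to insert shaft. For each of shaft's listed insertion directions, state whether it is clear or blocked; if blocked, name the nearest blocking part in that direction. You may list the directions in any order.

+z: clear; -x: clear

-x: ray from shaft(0, -1, -1) has no placed part ⇒ clear
+z: ray from shaft(0, -1, -1) has no placed part ⇒ clear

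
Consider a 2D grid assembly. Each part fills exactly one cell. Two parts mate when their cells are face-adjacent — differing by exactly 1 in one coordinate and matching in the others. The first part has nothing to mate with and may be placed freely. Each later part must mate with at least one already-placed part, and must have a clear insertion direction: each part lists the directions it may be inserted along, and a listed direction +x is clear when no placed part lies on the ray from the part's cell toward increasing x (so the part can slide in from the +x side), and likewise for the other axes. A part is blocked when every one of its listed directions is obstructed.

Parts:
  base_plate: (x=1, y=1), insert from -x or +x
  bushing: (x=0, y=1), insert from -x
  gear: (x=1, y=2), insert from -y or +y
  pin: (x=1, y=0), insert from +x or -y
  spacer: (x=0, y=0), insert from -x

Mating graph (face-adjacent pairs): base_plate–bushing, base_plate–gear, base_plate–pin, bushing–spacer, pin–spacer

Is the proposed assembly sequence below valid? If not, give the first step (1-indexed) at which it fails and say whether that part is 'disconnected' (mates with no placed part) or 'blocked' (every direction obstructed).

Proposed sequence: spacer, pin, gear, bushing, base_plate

Invalid at step 3 (disconnected)

1. spacer@(0, 0) [-x clear] — {spacer}
2. pin@(1, 0) [+x clear] — {pin, spacer}
3. gear@(1, 2) — no placed neighbour ⇒ disconnected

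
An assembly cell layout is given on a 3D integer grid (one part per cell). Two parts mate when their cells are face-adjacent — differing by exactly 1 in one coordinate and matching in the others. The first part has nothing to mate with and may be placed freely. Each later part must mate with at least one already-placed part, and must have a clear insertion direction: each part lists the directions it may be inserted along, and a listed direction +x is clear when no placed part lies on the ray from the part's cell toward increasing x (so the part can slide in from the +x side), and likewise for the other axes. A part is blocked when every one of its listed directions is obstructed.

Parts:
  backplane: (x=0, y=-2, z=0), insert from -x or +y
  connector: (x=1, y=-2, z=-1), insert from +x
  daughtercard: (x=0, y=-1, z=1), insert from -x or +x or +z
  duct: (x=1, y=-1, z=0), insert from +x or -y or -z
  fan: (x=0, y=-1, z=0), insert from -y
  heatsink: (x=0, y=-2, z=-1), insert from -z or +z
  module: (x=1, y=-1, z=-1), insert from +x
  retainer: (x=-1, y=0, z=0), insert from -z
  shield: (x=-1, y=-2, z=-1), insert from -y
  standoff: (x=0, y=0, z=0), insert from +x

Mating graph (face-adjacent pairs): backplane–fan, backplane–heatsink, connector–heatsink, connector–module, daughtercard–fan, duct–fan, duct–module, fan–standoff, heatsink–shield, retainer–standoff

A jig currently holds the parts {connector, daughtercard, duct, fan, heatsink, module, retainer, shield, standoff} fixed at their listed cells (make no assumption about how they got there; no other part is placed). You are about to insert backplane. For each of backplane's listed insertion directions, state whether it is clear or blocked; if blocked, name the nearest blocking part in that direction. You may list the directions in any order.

-x: ray from backplane(0, -2, 0) has no placed part ⇒ clear
+y: nearest on ray is fan@(0, -1, 0) ⇒ blocked

+y: blocked by fan; -x: clear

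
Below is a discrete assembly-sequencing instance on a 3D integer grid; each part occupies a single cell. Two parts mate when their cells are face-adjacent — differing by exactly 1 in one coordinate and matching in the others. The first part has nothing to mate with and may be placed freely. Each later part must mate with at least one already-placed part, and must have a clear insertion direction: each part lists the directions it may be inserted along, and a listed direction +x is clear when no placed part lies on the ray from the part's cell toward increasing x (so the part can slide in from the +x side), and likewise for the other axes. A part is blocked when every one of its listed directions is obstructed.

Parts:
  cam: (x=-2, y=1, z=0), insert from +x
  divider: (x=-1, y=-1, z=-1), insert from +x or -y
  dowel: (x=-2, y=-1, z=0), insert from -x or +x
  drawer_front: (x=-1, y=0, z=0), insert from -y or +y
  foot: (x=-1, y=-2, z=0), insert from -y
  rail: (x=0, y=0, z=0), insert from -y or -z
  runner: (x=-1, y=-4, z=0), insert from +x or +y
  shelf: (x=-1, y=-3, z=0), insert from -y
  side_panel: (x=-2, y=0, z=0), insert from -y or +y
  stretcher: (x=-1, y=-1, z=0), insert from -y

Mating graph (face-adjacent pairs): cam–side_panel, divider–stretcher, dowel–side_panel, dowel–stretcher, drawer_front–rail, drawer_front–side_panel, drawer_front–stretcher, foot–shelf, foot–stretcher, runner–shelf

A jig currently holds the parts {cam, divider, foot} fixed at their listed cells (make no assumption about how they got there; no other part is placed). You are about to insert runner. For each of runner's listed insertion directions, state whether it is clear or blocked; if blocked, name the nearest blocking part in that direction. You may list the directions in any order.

+x: clear; +y: blocked by foot

+x: ray from runner(-1, -4, 0) has no placed part ⇒ clear
+y: nearest on ray is foot@(-1, -2, 0) ⇒ blocked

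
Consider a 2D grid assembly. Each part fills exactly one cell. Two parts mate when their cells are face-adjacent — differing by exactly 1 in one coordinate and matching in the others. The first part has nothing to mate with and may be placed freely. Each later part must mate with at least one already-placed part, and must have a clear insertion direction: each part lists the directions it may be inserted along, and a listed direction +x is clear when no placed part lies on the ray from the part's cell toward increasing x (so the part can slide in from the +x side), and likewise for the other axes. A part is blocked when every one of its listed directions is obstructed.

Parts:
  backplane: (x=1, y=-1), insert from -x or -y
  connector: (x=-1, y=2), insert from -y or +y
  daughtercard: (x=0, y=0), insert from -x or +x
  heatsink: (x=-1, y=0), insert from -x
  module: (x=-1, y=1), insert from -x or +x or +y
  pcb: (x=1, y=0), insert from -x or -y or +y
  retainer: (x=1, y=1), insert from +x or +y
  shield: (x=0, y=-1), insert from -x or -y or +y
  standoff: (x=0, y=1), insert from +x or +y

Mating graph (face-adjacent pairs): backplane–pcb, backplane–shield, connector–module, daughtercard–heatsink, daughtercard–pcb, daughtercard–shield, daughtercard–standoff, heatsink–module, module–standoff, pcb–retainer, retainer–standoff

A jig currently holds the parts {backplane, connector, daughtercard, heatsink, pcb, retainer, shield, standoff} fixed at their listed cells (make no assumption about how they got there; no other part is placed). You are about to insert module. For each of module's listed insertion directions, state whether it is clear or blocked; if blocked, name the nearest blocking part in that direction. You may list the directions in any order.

+x: blocked by standoff; +y: blocked by connector; -x: clear

-x: ray from module(-1, 1) has no placed part ⇒ clear
+x: nearest on ray is standoff@(0, 1) ⇒ blocked
+y: nearest on ray is connector@(-1, 2) ⇒ blocked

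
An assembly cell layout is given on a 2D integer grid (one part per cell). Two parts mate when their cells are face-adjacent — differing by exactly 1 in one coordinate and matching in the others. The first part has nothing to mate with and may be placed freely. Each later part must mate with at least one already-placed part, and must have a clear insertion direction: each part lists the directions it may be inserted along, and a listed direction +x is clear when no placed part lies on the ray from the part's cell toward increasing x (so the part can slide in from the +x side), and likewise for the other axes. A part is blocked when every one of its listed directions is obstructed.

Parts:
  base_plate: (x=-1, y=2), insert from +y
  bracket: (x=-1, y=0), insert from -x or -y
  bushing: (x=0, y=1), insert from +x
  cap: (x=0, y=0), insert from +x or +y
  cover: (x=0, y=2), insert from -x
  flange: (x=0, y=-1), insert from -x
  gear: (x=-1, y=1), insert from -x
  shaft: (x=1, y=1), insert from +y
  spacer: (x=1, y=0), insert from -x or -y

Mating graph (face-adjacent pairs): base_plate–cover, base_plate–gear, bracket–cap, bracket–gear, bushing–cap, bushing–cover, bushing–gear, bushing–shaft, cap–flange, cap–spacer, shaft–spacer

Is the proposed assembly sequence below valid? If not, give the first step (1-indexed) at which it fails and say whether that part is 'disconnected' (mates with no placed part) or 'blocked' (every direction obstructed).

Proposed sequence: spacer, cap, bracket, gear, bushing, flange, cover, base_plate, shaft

1. spacer@(1, 0) [-x clear] — {spacer}
2. cap@(0, 0) [+y clear] — {cap, spacer}
3. bracket@(-1, 0) [-x clear] — {bracket, cap, spacer}
4. gear@(-1, 1) [-x clear] — {bracket, cap, gear, spacer}
5. bushing@(0, 1) [+x clear] — {bracket, bushing, cap, gear, spacer}
6. flange@(0, -1) [-x clear] — {bracket, bushing, cap, flange, gear, spacer}
7. cover@(0, 2) [-x clear] — {bracket, bushing, cap, cover, flange, gear, spacer}
8. base_plate@(-1, 2) [+y clear] — {base_plate, bracket, bushing, cap, cover, flange, gear, spacer}
9. shaft@(1, 1) [+y clear] — {base_plate, bracket, bushing, cap, cover, flange, gear, shaft, spacer}

Valid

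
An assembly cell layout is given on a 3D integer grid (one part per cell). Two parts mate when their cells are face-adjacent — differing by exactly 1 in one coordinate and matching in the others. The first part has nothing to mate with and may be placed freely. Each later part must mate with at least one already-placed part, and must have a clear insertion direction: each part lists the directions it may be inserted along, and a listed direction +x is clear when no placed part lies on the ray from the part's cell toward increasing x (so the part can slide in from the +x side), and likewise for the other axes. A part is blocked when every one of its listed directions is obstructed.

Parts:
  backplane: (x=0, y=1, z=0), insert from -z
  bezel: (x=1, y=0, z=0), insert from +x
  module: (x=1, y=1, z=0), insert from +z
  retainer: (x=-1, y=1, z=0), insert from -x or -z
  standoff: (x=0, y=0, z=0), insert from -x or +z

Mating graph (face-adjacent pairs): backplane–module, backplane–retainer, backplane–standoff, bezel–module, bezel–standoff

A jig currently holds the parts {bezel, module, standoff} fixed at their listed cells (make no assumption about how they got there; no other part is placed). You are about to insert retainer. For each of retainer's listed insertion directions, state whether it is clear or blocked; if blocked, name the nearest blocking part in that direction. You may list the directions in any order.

-x: ray from retainer(-1, 1, 0) has no placed part ⇒ clear
-z: ray from retainer(-1, 1, 0) has no placed part ⇒ clear

-x: clear; -z: clear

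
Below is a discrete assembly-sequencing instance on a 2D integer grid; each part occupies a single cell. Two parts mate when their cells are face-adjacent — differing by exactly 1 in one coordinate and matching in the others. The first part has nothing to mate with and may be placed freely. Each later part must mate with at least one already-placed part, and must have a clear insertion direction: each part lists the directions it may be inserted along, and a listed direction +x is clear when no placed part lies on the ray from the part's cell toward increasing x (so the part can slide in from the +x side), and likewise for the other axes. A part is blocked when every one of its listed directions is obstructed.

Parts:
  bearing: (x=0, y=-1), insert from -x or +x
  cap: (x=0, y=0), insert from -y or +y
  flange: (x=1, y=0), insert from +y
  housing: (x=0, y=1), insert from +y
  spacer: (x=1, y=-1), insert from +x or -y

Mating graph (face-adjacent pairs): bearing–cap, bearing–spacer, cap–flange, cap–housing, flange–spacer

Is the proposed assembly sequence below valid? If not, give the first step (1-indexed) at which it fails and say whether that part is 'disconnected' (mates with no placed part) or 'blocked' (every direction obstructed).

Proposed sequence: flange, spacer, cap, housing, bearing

1. flange@(1, 0) [+y clear] — {flange}
2. spacer@(1, -1) [+x clear] — {flange, spacer}
3. cap@(0, 0) [-y clear] — {cap, flange, spacer}
4. housing@(0, 1) [+y clear] — {cap, flange, housing, spacer}
5. bearing@(0, -1) [-x clear] — {bearing, cap, flange, housing, spacer}

Valid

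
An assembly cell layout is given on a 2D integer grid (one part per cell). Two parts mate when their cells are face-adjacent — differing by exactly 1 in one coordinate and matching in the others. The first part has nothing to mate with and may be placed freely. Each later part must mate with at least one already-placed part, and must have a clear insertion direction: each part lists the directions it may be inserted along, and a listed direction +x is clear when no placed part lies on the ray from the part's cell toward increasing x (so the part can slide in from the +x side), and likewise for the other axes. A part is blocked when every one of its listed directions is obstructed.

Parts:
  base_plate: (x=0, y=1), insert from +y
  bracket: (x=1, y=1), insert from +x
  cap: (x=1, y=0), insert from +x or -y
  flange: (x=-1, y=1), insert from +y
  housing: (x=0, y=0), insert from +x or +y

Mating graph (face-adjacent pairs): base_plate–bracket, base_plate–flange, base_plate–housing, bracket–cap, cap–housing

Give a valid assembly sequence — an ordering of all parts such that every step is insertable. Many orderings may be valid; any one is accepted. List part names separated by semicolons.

1. bracket@(1, 1) [+x clear] — {bracket}
2. base_plate@(0, 1) [+y clear] — {base_plate, bracket}
3. flange@(-1, 1) [+y clear] — {base_plate, bracket, flange}
4. housing@(0, 0) [+x clear] — {base_plate, bracket, flange, housing}
5. cap@(1, 0) [+x clear] — {base_plate, bracket, cap, flange, housing}

bracket; base_plate; flange; housing; cap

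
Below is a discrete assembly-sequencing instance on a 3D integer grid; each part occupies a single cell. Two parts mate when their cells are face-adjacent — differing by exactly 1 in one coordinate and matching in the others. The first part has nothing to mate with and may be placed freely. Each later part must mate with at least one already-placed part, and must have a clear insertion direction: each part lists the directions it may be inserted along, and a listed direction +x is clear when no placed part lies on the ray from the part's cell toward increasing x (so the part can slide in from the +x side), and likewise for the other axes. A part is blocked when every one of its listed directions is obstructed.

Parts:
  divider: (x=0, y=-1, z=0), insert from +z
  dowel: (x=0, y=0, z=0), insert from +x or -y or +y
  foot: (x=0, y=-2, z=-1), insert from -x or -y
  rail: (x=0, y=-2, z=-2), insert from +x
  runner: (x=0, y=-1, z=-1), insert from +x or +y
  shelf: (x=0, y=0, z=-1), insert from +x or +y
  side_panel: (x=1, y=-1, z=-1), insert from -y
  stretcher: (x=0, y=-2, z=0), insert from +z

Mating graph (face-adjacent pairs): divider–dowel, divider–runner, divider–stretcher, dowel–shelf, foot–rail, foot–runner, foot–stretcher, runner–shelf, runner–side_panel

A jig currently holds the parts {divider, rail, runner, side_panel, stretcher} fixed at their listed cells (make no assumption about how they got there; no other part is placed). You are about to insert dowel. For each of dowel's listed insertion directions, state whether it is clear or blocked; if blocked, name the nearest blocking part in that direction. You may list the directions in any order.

+x: clear; +y: clear; -y: blocked by divider

+x: ray from dowel(0, 0, 0) has no placed part ⇒ clear
-y: nearest on ray is divider@(0, -1, 0) ⇒ blocked
+y: ray from dowel(0, 0, 0) has no placed part ⇒ clear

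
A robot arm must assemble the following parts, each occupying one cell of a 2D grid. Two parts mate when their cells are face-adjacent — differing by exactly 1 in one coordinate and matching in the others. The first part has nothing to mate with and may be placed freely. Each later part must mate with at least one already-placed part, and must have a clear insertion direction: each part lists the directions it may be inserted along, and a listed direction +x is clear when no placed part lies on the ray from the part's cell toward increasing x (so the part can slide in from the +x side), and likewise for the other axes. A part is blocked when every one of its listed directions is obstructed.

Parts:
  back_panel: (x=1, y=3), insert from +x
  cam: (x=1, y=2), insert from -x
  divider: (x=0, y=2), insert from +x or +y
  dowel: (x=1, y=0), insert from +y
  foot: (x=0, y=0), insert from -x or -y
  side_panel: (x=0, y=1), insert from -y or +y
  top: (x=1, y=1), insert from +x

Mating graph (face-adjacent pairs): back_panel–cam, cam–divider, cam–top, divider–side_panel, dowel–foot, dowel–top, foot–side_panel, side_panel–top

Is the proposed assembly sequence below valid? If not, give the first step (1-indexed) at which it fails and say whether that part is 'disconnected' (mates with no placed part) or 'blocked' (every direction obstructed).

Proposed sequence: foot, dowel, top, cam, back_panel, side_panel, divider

Valid

1. foot@(0, 0) [-x clear] — {foot}
2. dowel@(1, 0) [+y clear] — {dowel, foot}
3. top@(1, 1) [+x clear] — {dowel, foot, top}
4. cam@(1, 2) [-x clear] — {cam, dowel, foot, top}
5. back_panel@(1, 3) [+x clear] — {back_panel, cam, dowel, foot, top}
6. side_panel@(0, 1) [+y clear] — {back_panel, cam, dowel, foot, side_panel, top}
7. divider@(0, 2) [+y clear] — {back_panel, cam, divider, dowel, foot, side_panel, top}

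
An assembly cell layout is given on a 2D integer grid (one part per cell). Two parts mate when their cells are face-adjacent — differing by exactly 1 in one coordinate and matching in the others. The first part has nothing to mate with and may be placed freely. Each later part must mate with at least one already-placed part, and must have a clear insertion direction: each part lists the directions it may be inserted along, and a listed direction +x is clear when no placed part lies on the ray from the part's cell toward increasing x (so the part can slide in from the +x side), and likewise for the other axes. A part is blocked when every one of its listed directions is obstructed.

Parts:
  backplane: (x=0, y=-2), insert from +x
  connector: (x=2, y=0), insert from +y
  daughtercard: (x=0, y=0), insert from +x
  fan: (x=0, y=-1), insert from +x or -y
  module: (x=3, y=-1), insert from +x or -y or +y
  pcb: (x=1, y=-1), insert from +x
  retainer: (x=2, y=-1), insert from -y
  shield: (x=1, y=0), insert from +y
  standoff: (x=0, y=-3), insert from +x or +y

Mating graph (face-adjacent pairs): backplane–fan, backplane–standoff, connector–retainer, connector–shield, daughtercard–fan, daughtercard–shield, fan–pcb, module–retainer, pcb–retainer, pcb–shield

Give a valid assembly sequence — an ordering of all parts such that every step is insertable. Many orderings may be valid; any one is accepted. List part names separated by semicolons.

1. backplane@(0, -2) [+x clear] — {backplane}
2. fan@(0, -1) [+x clear] — {backplane, fan}
3. pcb@(1, -1) [+x clear] — {backplane, fan, pcb}
4. retainer@(2, -1) [-y clear] — {backplane, fan, pcb, retainer}
5. standoff@(0, -3) [+x clear] — {backplane, fan, pcb, retainer, standoff}
6. module@(3, -1) [+x clear] — {backplane, fan, module, pcb, retainer, standoff}
7. daughtercard@(0, 0) [+x clear] — {backplane, daughtercard, fan, module, pcb, retainer, standoff}
8. connector@(2, 0) [+y clear] — {backplane, connector, daughtercard, fan, module, pcb, retainer, standoff}
9. shield@(1, 0) [+y clear] — {backplane, connector, daughtercard, fan, module, pcb, retainer, shield, standoff}

backplane; fan; pcb; retainer; standoff; module; daughtercard; connector; shield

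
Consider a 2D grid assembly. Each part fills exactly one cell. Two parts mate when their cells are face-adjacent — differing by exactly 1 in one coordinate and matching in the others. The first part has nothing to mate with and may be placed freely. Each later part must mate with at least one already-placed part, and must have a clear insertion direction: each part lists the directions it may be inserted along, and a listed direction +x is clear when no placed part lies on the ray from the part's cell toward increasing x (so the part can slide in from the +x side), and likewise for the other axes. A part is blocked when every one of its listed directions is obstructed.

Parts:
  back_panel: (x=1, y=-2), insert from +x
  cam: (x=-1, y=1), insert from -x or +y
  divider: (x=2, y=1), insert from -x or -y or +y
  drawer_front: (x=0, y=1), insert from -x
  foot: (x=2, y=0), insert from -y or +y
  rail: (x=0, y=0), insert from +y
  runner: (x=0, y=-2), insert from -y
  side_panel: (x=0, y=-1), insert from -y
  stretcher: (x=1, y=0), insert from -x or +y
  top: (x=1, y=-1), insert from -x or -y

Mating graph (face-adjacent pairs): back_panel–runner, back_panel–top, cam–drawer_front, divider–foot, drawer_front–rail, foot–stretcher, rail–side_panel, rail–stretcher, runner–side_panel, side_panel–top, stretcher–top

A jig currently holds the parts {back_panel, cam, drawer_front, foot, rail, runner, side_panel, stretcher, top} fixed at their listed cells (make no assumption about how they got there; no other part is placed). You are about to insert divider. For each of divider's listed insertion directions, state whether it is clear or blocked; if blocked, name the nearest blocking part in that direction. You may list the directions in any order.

+y: clear; -x: blocked by drawer_front; -y: blocked by foot

-x: nearest on ray is drawer_front@(0, 1) ⇒ blocked
-y: nearest on ray is foot@(2, 0) ⇒ blocked
+y: ray from divider(2, 1) has no placed part ⇒ clear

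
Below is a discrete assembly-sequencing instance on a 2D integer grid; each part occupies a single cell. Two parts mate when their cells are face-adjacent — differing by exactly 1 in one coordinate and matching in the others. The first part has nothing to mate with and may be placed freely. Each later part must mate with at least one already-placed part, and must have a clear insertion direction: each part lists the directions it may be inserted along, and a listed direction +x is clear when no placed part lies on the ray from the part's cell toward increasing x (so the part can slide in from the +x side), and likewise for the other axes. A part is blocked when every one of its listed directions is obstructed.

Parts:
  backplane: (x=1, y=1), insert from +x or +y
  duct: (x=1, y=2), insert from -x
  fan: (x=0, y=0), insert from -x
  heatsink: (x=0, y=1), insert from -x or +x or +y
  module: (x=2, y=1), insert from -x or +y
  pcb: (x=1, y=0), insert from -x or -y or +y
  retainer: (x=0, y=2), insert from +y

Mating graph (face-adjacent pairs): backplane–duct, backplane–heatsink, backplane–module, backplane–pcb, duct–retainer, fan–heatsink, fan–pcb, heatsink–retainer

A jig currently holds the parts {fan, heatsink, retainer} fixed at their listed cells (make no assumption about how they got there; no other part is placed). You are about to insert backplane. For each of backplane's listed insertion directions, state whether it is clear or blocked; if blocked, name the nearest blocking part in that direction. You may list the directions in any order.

+x: clear; +y: clear

+x: ray from backplane(1, 1) has no placed part ⇒ clear
+y: ray from backplane(1, 1) has no placed part ⇒ clear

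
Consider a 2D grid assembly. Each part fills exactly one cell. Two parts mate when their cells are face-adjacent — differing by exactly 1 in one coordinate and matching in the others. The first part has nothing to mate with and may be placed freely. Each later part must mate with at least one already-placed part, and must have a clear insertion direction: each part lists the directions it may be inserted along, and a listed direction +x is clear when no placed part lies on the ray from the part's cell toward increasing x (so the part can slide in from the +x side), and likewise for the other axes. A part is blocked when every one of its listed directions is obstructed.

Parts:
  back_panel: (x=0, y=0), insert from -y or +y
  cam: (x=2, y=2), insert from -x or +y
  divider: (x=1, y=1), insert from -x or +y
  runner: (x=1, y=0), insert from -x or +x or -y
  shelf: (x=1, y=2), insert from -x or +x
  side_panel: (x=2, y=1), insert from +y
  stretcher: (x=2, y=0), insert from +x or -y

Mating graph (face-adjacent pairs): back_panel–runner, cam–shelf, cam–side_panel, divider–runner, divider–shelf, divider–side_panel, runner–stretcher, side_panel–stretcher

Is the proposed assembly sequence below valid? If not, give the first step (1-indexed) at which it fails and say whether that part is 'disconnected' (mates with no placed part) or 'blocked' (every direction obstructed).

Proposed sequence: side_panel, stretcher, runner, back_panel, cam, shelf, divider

Valid

1. side_panel@(2, 1) [+y clear] — {side_panel}
2. stretcher@(2, 0) [+x clear] — {side_panel, stretcher}
3. runner@(1, 0) [-x clear] — {runner, side_panel, stretcher}
4. back_panel@(0, 0) [-y clear] — {back_panel, runner, side_panel, stretcher}
5. cam@(2, 2) [-x clear] — {back_panel, cam, runner, side_panel, stretcher}
6. shelf@(1, 2) [-x clear] — {back_panel, cam, runner, shelf, side_panel, stretcher}
7. divider@(1, 1) [-x clear] — {back_panel, cam, divider, runner, shelf, side_panel, stretcher}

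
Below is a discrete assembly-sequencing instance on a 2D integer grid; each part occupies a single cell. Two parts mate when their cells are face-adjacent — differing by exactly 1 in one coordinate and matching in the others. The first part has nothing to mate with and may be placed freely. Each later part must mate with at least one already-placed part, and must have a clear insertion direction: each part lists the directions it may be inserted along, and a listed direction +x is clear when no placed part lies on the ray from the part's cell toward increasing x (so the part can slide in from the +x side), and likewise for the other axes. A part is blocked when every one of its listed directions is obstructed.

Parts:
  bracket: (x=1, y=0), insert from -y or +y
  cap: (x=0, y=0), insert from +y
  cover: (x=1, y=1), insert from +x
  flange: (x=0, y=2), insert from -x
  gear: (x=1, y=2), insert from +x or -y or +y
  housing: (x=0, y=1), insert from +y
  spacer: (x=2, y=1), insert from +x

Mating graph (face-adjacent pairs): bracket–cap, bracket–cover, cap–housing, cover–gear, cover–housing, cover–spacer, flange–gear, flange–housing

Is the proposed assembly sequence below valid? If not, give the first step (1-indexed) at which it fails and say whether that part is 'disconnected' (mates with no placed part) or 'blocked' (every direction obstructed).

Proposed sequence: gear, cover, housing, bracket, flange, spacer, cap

Invalid at step 7 (blocked)

1. gear@(1, 2) [+x clear] — {gear}
2. cover@(1, 1) [+x clear] — {cover, gear}
3. housing@(0, 1) [+y clear] — {cover, gear, housing}
4. bracket@(1, 0) [-y clear] — {bracket, cover, gear, housing}
5. flange@(0, 2) [-x clear] — {bracket, cover, flange, gear, housing}
6. spacer@(2, 1) [+x clear] — {bracket, cover, flange, gear, housing, spacer}
7. cap@(0, 0) — +y all obstructed ⇒ blocked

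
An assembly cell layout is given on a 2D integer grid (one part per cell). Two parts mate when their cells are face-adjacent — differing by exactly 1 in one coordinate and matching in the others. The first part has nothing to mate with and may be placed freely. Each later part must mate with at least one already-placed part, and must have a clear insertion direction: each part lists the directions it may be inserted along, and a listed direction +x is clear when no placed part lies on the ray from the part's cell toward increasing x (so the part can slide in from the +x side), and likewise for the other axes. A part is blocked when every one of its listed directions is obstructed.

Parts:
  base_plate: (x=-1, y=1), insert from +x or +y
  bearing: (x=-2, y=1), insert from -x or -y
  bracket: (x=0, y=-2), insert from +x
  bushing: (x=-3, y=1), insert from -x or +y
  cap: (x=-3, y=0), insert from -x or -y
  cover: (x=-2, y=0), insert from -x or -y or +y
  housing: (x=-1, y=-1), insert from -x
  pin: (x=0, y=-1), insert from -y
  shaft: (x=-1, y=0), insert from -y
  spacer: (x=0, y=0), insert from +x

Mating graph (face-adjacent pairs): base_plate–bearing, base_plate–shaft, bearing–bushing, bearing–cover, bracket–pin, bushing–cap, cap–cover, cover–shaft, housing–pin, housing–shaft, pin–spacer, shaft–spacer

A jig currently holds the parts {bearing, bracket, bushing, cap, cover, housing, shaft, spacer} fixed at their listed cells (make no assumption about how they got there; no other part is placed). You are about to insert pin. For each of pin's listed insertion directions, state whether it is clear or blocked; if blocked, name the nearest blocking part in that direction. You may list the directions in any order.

-y: nearest on ray is bracket@(0, -2) ⇒ blocked

-y: blocked by bracket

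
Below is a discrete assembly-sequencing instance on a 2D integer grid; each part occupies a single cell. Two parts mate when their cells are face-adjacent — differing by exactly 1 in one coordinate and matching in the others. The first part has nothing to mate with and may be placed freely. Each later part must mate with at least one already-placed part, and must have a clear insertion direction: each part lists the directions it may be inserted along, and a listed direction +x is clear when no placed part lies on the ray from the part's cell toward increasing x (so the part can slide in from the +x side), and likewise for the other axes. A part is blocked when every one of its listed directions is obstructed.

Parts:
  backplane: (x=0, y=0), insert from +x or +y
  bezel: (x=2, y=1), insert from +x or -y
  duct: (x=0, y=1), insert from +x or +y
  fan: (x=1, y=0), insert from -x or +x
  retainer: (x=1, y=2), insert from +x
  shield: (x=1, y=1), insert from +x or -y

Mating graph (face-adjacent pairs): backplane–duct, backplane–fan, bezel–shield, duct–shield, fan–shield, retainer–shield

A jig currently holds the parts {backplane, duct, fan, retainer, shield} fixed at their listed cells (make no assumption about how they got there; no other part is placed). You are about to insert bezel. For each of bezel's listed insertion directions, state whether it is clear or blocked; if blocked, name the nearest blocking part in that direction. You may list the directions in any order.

+x: ray from bezel(2, 1) has no placed part ⇒ clear
-y: ray from bezel(2, 1) has no placed part ⇒ clear

+x: clear; -y: clear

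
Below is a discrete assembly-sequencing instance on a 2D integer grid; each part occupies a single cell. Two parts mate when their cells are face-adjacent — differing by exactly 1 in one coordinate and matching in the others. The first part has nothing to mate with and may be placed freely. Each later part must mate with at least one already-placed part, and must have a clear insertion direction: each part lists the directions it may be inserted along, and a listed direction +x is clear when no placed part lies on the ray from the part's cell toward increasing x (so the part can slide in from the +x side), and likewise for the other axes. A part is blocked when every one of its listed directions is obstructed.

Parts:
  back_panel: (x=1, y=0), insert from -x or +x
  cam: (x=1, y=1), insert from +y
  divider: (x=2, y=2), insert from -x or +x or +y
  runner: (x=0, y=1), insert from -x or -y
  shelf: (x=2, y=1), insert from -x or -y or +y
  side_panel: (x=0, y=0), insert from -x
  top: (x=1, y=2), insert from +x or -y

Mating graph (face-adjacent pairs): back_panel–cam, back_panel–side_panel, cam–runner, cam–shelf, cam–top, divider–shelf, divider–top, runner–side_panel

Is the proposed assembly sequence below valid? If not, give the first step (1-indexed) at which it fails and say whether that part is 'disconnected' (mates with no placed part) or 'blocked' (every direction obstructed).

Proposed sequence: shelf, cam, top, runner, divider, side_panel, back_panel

1. shelf@(2, 1) [-x clear] — {shelf}
2. cam@(1, 1) [+y clear] — {cam, shelf}
3. top@(1, 2) [+x clear] — {cam, shelf, top}
4. runner@(0, 1) [-x clear] — {cam, runner, shelf, top}
5. divider@(2, 2) [+x clear] — {cam, divider, runner, shelf, top}
6. side_panel@(0, 0) [-x clear] — {cam, divider, runner, shelf, side_panel, top}
7. back_panel@(1, 0) [+x clear] — {back_panel, cam, divider, runner, shelf, side_panel, top}

Valid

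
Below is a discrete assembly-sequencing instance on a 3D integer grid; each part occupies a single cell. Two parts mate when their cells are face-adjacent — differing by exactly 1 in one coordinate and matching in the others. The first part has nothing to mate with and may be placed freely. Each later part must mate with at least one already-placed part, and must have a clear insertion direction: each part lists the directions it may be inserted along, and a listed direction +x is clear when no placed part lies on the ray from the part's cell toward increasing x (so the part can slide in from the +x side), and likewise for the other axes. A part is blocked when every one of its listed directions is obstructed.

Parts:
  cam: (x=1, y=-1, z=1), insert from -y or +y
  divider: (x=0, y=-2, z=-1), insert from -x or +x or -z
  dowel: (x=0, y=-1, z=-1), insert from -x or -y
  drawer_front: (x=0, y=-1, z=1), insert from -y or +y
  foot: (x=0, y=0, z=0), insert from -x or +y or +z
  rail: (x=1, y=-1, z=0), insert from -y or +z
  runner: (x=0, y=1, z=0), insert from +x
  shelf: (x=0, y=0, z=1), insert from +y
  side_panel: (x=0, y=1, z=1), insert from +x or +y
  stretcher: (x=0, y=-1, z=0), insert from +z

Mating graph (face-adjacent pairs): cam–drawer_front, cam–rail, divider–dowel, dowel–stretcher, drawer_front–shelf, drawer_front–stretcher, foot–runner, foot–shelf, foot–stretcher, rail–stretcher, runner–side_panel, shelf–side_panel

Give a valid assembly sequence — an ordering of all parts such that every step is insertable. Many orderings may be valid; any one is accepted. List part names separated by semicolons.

1. shelf@(0, 0, 1) [+y clear] — {shelf}
2. foot@(0, 0, 0) [-x clear] — {foot, shelf}
3. runner@(0, 1, 0) [+x clear] — {foot, runner, shelf}
4. stretcher@(0, -1, 0) [+z clear] — {foot, runner, shelf, stretcher}
5. drawer_front@(0, -1, 1) [-y clear] — {drawer_front, foot, runner, shelf, stretcher}
6. cam@(1, -1, 1) [-y clear] — {cam, drawer_front, foot, runner, shelf, stretcher}
7. dowel@(0, -1, -1) [-x clear] — {cam, dowel, drawer_front, foot, runner, shelf, stretcher}
8. divider@(0, -2, -1) [-x clear] — {cam, divider, dowel, drawer_front, foot, runner, shelf, stretcher}
9. rail@(1, -1, 0) [-y clear] — {cam, divider, dowel, drawer_front, foot, rail, runner, shelf, stretcher}
10. side_panel@(0, 1, 1) [+x clear] — {cam, divider, dowel, drawer_front, foot, rail, runner, shelf, side_panel, stretcher}

shelf; foot; runner; stretcher; drawer_front; cam; dowel; divider; rail; side_panel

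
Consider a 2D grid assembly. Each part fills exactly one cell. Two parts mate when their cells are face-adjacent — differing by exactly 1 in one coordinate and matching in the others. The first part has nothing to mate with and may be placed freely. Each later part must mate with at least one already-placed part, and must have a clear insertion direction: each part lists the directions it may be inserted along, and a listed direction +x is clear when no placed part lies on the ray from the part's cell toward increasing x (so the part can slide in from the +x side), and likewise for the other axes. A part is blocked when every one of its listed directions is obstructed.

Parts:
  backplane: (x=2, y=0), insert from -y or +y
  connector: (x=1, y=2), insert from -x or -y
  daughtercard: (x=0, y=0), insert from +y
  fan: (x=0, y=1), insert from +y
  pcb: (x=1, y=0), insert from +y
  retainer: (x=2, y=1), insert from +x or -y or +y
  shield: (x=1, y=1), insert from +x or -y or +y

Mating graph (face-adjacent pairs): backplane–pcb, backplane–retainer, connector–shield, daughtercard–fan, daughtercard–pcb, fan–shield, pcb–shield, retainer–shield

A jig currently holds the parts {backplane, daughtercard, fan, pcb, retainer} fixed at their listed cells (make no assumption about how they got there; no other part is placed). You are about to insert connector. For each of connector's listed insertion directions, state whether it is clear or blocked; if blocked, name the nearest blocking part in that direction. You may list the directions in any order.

-x: ray from connector(1, 2) has no placed part ⇒ clear
-y: nearest on ray is pcb@(1, 0) ⇒ blocked

-x: clear; -y: blocked by pcb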